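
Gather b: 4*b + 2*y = 4*b + 2*y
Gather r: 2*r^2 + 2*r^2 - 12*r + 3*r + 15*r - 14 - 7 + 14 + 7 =4*r^2 + 6*r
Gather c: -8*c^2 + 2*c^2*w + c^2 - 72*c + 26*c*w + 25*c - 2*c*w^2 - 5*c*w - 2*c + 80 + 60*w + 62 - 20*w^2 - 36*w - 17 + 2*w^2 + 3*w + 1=c^2*(2*w - 7) + c*(-2*w^2 + 21*w - 49) - 18*w^2 + 27*w + 126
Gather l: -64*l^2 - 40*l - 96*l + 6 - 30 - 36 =-64*l^2 - 136*l - 60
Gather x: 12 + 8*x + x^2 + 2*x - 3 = x^2 + 10*x + 9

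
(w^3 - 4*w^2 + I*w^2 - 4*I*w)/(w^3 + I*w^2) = (w - 4)/w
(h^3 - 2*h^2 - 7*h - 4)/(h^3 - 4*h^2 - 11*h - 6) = (h - 4)/(h - 6)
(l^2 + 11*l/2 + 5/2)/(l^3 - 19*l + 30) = (l + 1/2)/(l^2 - 5*l + 6)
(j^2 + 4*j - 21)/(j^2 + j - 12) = (j + 7)/(j + 4)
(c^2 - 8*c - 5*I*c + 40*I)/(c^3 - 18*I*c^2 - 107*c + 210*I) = (c - 8)/(c^2 - 13*I*c - 42)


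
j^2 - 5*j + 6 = (j - 3)*(j - 2)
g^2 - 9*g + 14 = (g - 7)*(g - 2)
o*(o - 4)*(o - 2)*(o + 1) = o^4 - 5*o^3 + 2*o^2 + 8*o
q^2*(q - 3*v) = q^3 - 3*q^2*v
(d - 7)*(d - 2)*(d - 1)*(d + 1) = d^4 - 9*d^3 + 13*d^2 + 9*d - 14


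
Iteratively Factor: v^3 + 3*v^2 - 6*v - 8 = (v + 1)*(v^2 + 2*v - 8) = (v + 1)*(v + 4)*(v - 2)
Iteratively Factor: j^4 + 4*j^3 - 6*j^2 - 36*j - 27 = (j + 3)*(j^3 + j^2 - 9*j - 9) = (j + 1)*(j + 3)*(j^2 - 9) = (j + 1)*(j + 3)^2*(j - 3)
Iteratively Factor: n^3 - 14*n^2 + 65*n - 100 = (n - 5)*(n^2 - 9*n + 20) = (n - 5)^2*(n - 4)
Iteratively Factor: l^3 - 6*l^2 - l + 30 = (l - 3)*(l^2 - 3*l - 10) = (l - 5)*(l - 3)*(l + 2)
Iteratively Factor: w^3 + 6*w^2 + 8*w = (w + 4)*(w^2 + 2*w) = w*(w + 4)*(w + 2)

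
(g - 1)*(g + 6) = g^2 + 5*g - 6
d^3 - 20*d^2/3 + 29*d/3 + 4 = (d - 4)*(d - 3)*(d + 1/3)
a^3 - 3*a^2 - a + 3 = (a - 3)*(a - 1)*(a + 1)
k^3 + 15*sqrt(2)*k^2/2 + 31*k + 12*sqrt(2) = (k + sqrt(2)/2)*(k + 3*sqrt(2))*(k + 4*sqrt(2))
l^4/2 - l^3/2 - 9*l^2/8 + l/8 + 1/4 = (l/2 + 1/2)*(l - 2)*(l - 1/2)*(l + 1/2)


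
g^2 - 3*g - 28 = (g - 7)*(g + 4)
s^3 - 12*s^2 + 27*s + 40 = (s - 8)*(s - 5)*(s + 1)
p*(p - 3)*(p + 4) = p^3 + p^2 - 12*p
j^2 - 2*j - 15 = (j - 5)*(j + 3)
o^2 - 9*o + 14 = (o - 7)*(o - 2)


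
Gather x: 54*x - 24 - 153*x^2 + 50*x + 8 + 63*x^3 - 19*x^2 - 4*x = 63*x^3 - 172*x^2 + 100*x - 16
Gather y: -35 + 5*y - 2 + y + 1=6*y - 36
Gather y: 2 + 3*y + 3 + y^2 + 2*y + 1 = y^2 + 5*y + 6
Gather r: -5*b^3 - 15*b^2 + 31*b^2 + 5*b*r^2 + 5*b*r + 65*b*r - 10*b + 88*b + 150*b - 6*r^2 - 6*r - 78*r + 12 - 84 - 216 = -5*b^3 + 16*b^2 + 228*b + r^2*(5*b - 6) + r*(70*b - 84) - 288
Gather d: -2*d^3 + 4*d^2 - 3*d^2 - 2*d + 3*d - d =-2*d^3 + d^2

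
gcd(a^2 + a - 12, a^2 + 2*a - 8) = a + 4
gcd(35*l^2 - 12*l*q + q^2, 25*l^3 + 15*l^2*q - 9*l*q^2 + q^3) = -5*l + q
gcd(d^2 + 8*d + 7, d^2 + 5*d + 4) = d + 1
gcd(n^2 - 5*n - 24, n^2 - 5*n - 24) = n^2 - 5*n - 24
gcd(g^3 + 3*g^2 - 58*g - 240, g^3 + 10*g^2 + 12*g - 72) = g + 6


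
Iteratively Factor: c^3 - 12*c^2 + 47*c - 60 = (c - 5)*(c^2 - 7*c + 12) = (c - 5)*(c - 3)*(c - 4)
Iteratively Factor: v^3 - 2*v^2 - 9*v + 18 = (v + 3)*(v^2 - 5*v + 6) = (v - 3)*(v + 3)*(v - 2)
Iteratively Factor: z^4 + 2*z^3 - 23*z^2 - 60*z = (z)*(z^3 + 2*z^2 - 23*z - 60) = z*(z - 5)*(z^2 + 7*z + 12) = z*(z - 5)*(z + 3)*(z + 4)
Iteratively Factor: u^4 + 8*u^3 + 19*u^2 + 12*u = (u)*(u^3 + 8*u^2 + 19*u + 12) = u*(u + 4)*(u^2 + 4*u + 3) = u*(u + 3)*(u + 4)*(u + 1)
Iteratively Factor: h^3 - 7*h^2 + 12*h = (h)*(h^2 - 7*h + 12) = h*(h - 4)*(h - 3)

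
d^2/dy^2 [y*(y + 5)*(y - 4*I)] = 6*y + 10 - 8*I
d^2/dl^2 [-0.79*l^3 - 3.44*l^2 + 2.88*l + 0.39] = -4.74*l - 6.88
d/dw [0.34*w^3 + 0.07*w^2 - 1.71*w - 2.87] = 1.02*w^2 + 0.14*w - 1.71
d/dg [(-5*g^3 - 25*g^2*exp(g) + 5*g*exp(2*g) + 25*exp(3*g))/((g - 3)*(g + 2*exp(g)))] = 5*((g - 3)*(g + 2*exp(g))*(-5*g^2*exp(g) - 3*g^2 + 2*g*exp(2*g) - 10*g*exp(g) + 15*exp(3*g) + exp(2*g)) + (g - 3)*(2*exp(g) + 1)*(g^3 + 5*g^2*exp(g) - g*exp(2*g) - 5*exp(3*g)) + (g + 2*exp(g))*(g^3 + 5*g^2*exp(g) - g*exp(2*g) - 5*exp(3*g)))/((g - 3)^2*(g + 2*exp(g))^2)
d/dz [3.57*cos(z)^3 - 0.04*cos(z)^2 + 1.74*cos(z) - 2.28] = (-10.71*cos(z)^2 + 0.08*cos(z) - 1.74)*sin(z)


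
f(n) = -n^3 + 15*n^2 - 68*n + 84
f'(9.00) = -41.00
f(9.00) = -42.00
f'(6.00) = 4.00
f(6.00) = 0.00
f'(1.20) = -36.32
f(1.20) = 22.27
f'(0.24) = -60.97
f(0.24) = 68.53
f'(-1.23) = -109.44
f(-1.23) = 192.19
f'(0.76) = -46.93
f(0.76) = 40.55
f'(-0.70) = -90.47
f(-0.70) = 139.29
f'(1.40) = -31.88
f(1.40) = 15.46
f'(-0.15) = -72.57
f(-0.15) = 94.54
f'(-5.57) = -328.17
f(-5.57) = 1100.94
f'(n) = -3*n^2 + 30*n - 68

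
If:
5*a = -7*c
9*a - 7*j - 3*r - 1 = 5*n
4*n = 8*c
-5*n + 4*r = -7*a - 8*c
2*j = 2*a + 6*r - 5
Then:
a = -21/76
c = 15/76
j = -313/304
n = 15/38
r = 177/304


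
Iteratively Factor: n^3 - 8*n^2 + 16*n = (n - 4)*(n^2 - 4*n) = (n - 4)^2*(n)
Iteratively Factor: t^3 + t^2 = (t + 1)*(t^2) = t*(t + 1)*(t)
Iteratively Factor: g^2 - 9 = (g + 3)*(g - 3)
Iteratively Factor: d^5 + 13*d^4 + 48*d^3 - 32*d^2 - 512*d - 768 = (d + 4)*(d^4 + 9*d^3 + 12*d^2 - 80*d - 192) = (d + 4)^2*(d^3 + 5*d^2 - 8*d - 48) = (d + 4)^3*(d^2 + d - 12) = (d + 4)^4*(d - 3)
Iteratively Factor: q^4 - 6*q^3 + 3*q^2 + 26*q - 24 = (q - 1)*(q^3 - 5*q^2 - 2*q + 24) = (q - 1)*(q + 2)*(q^2 - 7*q + 12) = (q - 4)*(q - 1)*(q + 2)*(q - 3)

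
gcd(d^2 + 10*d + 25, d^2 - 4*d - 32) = 1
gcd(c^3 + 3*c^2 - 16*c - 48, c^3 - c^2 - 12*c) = c^2 - c - 12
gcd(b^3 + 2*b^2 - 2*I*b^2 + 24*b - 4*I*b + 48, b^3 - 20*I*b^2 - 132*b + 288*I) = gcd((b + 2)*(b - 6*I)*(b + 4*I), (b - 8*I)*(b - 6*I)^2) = b - 6*I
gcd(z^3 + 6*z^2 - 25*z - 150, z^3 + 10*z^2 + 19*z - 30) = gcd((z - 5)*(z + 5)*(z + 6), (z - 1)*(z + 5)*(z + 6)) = z^2 + 11*z + 30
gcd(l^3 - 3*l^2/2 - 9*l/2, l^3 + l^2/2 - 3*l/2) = l^2 + 3*l/2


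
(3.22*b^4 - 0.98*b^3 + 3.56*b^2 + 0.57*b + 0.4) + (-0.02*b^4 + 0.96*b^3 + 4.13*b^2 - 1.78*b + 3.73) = 3.2*b^4 - 0.02*b^3 + 7.69*b^2 - 1.21*b + 4.13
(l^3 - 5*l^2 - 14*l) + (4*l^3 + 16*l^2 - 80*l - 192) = 5*l^3 + 11*l^2 - 94*l - 192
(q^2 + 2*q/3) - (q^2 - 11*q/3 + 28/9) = 13*q/3 - 28/9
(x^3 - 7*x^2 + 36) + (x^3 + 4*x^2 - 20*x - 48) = 2*x^3 - 3*x^2 - 20*x - 12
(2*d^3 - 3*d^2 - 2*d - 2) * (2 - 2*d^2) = -4*d^5 + 6*d^4 + 8*d^3 - 2*d^2 - 4*d - 4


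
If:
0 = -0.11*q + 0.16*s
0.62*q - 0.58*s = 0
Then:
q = 0.00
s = 0.00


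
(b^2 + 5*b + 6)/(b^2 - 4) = (b + 3)/(b - 2)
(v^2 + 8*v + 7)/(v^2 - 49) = (v + 1)/(v - 7)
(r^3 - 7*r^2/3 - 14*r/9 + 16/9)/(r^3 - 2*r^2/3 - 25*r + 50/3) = (3*r^2 - 5*r - 8)/(3*(r^2 - 25))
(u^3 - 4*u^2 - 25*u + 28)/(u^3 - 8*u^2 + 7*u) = (u + 4)/u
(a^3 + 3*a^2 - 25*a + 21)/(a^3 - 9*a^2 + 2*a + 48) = (a^2 + 6*a - 7)/(a^2 - 6*a - 16)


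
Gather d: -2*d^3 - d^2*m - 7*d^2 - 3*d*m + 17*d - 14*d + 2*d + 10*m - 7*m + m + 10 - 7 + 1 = -2*d^3 + d^2*(-m - 7) + d*(5 - 3*m) + 4*m + 4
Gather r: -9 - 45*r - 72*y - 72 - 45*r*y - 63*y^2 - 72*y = r*(-45*y - 45) - 63*y^2 - 144*y - 81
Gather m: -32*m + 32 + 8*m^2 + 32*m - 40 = 8*m^2 - 8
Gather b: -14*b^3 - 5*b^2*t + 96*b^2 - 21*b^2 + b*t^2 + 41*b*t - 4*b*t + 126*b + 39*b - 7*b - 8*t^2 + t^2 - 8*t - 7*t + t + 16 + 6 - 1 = -14*b^3 + b^2*(75 - 5*t) + b*(t^2 + 37*t + 158) - 7*t^2 - 14*t + 21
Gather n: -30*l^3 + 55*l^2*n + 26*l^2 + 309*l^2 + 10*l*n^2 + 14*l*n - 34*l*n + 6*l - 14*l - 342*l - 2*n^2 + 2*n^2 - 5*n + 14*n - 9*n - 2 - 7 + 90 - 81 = -30*l^3 + 335*l^2 + 10*l*n^2 - 350*l + n*(55*l^2 - 20*l)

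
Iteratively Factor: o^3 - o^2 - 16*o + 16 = (o - 4)*(o^2 + 3*o - 4) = (o - 4)*(o + 4)*(o - 1)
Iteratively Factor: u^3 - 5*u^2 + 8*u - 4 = (u - 1)*(u^2 - 4*u + 4) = (u - 2)*(u - 1)*(u - 2)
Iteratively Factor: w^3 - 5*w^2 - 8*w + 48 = (w - 4)*(w^2 - w - 12) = (w - 4)*(w + 3)*(w - 4)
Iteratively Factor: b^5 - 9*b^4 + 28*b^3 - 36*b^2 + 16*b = (b - 4)*(b^4 - 5*b^3 + 8*b^2 - 4*b) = (b - 4)*(b - 1)*(b^3 - 4*b^2 + 4*b) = (b - 4)*(b - 2)*(b - 1)*(b^2 - 2*b) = b*(b - 4)*(b - 2)*(b - 1)*(b - 2)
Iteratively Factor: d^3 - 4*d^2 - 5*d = (d + 1)*(d^2 - 5*d) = d*(d + 1)*(d - 5)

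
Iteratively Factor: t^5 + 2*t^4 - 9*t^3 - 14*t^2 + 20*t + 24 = (t + 1)*(t^4 + t^3 - 10*t^2 - 4*t + 24) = (t - 2)*(t + 1)*(t^3 + 3*t^2 - 4*t - 12) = (t - 2)*(t + 1)*(t + 3)*(t^2 - 4) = (t - 2)*(t + 1)*(t + 2)*(t + 3)*(t - 2)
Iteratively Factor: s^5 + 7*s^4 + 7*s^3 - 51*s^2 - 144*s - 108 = (s - 3)*(s^4 + 10*s^3 + 37*s^2 + 60*s + 36) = (s - 3)*(s + 3)*(s^3 + 7*s^2 + 16*s + 12) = (s - 3)*(s + 2)*(s + 3)*(s^2 + 5*s + 6) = (s - 3)*(s + 2)*(s + 3)^2*(s + 2)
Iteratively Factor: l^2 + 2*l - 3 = (l - 1)*(l + 3)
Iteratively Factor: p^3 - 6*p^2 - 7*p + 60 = (p + 3)*(p^2 - 9*p + 20) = (p - 5)*(p + 3)*(p - 4)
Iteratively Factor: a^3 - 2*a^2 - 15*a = (a)*(a^2 - 2*a - 15) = a*(a - 5)*(a + 3)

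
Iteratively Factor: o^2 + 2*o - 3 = (o + 3)*(o - 1)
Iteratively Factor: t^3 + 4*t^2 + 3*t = (t + 1)*(t^2 + 3*t) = t*(t + 1)*(t + 3)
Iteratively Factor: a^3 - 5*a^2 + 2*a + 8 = (a - 4)*(a^2 - a - 2) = (a - 4)*(a + 1)*(a - 2)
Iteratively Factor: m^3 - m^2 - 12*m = (m - 4)*(m^2 + 3*m) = m*(m - 4)*(m + 3)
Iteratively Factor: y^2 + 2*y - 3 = (y + 3)*(y - 1)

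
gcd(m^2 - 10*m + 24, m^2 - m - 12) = m - 4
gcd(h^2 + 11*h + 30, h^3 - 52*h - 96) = h + 6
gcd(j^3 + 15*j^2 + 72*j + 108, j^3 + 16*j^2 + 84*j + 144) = j^2 + 12*j + 36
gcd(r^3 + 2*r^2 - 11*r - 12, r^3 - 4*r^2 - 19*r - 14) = r + 1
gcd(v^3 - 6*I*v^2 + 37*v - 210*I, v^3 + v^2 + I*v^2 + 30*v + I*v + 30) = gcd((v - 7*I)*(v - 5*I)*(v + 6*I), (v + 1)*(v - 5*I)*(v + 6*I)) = v^2 + I*v + 30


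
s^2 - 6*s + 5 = (s - 5)*(s - 1)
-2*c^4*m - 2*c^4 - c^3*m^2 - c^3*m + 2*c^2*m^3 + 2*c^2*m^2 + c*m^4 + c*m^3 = (-c + m)*(c + m)*(2*c + m)*(c*m + c)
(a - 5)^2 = a^2 - 10*a + 25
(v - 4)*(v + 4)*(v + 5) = v^3 + 5*v^2 - 16*v - 80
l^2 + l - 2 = (l - 1)*(l + 2)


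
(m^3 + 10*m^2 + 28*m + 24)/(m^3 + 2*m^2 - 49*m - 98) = (m^2 + 8*m + 12)/(m^2 - 49)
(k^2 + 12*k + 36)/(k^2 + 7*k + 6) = (k + 6)/(k + 1)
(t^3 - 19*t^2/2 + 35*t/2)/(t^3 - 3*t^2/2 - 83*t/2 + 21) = t*(2*t - 5)/(2*t^2 + 11*t - 6)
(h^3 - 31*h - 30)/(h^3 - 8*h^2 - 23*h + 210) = (h + 1)/(h - 7)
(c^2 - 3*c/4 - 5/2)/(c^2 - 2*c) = (c + 5/4)/c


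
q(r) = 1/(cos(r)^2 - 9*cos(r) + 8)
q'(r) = (2*sin(r)*cos(r) - 9*sin(r))/(cos(r)^2 - 9*cos(r) + 8)^2 = (2*cos(r) - 9)*sin(r)/(cos(r)^2 - 9*cos(r) + 8)^2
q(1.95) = 0.09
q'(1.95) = -0.07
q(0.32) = 2.79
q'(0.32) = -17.44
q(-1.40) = 0.15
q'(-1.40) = 0.20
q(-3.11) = 0.06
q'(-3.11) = 0.00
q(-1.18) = 0.21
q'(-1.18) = 0.34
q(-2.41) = 0.07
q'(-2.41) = 0.03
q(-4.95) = 0.17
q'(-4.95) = -0.24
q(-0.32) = 2.79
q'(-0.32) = 17.44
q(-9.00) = 0.06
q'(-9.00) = 0.02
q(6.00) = 3.57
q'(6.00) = 25.16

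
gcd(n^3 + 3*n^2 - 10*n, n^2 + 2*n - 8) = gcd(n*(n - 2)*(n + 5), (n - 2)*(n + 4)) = n - 2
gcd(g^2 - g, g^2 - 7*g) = g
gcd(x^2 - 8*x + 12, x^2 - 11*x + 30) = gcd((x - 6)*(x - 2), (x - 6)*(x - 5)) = x - 6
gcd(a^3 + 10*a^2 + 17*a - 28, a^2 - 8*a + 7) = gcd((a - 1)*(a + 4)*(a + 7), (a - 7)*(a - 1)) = a - 1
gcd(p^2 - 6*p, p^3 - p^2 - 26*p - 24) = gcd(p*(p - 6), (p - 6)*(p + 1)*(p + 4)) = p - 6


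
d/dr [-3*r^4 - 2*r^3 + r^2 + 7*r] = -12*r^3 - 6*r^2 + 2*r + 7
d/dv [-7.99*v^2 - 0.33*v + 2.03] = -15.98*v - 0.33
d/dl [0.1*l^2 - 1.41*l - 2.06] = 0.2*l - 1.41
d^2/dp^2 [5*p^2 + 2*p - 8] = 10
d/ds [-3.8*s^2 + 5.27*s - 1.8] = 5.27 - 7.6*s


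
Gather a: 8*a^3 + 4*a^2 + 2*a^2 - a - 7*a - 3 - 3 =8*a^3 + 6*a^2 - 8*a - 6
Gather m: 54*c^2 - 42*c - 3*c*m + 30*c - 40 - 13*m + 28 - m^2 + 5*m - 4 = 54*c^2 - 12*c - m^2 + m*(-3*c - 8) - 16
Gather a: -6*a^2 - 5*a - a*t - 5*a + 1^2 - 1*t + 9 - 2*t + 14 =-6*a^2 + a*(-t - 10) - 3*t + 24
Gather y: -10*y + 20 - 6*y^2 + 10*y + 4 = 24 - 6*y^2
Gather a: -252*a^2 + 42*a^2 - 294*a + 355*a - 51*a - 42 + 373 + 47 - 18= -210*a^2 + 10*a + 360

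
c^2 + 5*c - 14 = (c - 2)*(c + 7)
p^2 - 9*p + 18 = (p - 6)*(p - 3)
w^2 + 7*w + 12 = (w + 3)*(w + 4)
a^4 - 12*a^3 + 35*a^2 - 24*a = a*(a - 8)*(a - 3)*(a - 1)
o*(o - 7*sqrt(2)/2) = o^2 - 7*sqrt(2)*o/2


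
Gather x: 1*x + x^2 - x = x^2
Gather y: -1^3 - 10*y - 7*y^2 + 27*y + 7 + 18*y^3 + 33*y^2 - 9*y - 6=18*y^3 + 26*y^2 + 8*y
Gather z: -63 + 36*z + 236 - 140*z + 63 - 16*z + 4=240 - 120*z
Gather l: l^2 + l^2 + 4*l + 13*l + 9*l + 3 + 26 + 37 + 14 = 2*l^2 + 26*l + 80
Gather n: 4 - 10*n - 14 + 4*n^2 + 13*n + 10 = 4*n^2 + 3*n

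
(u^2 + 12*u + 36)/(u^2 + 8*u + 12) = (u + 6)/(u + 2)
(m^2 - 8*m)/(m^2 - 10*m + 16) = m/(m - 2)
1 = 1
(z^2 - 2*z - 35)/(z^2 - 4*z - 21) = (z + 5)/(z + 3)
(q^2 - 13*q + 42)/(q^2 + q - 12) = (q^2 - 13*q + 42)/(q^2 + q - 12)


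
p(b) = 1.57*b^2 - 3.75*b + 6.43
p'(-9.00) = -32.01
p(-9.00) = 167.35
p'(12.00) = 33.93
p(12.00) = 187.51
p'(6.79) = 17.57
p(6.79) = 53.35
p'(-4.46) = -17.75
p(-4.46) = 54.38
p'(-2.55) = -11.76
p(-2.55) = 26.20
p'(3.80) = 8.18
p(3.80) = 14.85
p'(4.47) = 10.29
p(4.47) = 21.04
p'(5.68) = 14.09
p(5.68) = 35.78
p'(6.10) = 15.40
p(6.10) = 41.97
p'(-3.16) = -13.67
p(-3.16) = 33.96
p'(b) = 3.14*b - 3.75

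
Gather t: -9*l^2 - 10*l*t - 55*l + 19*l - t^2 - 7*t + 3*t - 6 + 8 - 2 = -9*l^2 - 36*l - t^2 + t*(-10*l - 4)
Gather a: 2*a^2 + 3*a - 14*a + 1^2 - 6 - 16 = 2*a^2 - 11*a - 21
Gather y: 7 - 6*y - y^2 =-y^2 - 6*y + 7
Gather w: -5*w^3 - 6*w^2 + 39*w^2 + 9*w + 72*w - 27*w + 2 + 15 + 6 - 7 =-5*w^3 + 33*w^2 + 54*w + 16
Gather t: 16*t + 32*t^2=32*t^2 + 16*t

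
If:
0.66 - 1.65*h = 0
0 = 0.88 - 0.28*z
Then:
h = 0.40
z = 3.14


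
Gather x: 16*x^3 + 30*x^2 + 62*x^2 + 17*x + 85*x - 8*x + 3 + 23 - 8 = 16*x^3 + 92*x^2 + 94*x + 18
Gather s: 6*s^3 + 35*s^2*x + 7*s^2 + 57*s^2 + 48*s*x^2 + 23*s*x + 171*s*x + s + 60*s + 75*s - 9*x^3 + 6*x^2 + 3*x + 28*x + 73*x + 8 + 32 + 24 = 6*s^3 + s^2*(35*x + 64) + s*(48*x^2 + 194*x + 136) - 9*x^3 + 6*x^2 + 104*x + 64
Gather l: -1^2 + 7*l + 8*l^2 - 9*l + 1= 8*l^2 - 2*l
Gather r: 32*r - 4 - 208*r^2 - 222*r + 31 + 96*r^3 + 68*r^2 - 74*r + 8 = 96*r^3 - 140*r^2 - 264*r + 35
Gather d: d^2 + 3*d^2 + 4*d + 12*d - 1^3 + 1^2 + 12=4*d^2 + 16*d + 12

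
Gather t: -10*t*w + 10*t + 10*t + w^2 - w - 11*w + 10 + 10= t*(20 - 10*w) + w^2 - 12*w + 20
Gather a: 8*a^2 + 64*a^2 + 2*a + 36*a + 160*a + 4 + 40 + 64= 72*a^2 + 198*a + 108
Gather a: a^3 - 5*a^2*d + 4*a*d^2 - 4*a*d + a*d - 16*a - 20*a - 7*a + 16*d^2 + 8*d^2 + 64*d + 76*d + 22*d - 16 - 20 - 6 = a^3 - 5*a^2*d + a*(4*d^2 - 3*d - 43) + 24*d^2 + 162*d - 42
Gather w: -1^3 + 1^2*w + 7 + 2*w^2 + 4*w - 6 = 2*w^2 + 5*w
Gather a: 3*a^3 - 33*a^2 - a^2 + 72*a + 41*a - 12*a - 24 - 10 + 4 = 3*a^3 - 34*a^2 + 101*a - 30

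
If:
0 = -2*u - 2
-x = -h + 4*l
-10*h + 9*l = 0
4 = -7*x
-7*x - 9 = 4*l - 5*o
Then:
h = 36/217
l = 40/217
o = 249/217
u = -1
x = -4/7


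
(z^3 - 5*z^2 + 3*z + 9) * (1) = z^3 - 5*z^2 + 3*z + 9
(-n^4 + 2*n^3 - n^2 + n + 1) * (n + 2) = -n^5 + 3*n^3 - n^2 + 3*n + 2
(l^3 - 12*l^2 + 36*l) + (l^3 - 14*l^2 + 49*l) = 2*l^3 - 26*l^2 + 85*l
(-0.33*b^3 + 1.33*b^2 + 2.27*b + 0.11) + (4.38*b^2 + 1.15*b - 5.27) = -0.33*b^3 + 5.71*b^2 + 3.42*b - 5.16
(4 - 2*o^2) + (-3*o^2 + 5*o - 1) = -5*o^2 + 5*o + 3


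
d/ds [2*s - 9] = 2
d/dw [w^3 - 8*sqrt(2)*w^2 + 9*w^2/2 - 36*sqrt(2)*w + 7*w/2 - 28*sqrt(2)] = 3*w^2 - 16*sqrt(2)*w + 9*w - 36*sqrt(2) + 7/2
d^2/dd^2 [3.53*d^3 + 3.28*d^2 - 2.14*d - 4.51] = 21.18*d + 6.56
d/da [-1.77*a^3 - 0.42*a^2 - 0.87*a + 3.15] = -5.31*a^2 - 0.84*a - 0.87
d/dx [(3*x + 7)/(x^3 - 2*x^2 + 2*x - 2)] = (-6*x^3 - 15*x^2 + 28*x - 20)/(x^6 - 4*x^5 + 8*x^4 - 12*x^3 + 12*x^2 - 8*x + 4)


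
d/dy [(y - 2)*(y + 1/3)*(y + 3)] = 3*y^2 + 8*y/3 - 17/3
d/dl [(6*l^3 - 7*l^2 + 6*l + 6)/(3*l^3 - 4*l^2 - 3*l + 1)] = (-3*l^4 - 72*l^3 + 9*l^2 + 34*l + 24)/(9*l^6 - 24*l^5 - 2*l^4 + 30*l^3 + l^2 - 6*l + 1)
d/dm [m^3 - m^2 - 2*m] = 3*m^2 - 2*m - 2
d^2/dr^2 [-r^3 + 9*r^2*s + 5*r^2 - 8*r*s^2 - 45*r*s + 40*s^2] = -6*r + 18*s + 10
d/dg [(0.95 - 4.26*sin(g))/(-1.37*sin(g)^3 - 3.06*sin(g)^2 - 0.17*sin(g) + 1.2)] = (-11.6724*sin(g)^3 - 9.1311*sin(g)^2 + 5.814*sin(g) - 4.9505)*cos(g)/(1.8769*sin(g)^6 + 8.3844*sin(g)^5 + 9.8294*sin(g)^4 - 2.2476*sin(g)^3 - 7.3151*sin(g)^2 - 0.408*sin(g) + 1.44)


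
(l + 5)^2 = l^2 + 10*l + 25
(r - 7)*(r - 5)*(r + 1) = r^3 - 11*r^2 + 23*r + 35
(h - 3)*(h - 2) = h^2 - 5*h + 6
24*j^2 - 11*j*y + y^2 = (-8*j + y)*(-3*j + y)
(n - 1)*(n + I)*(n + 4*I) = n^3 - n^2 + 5*I*n^2 - 4*n - 5*I*n + 4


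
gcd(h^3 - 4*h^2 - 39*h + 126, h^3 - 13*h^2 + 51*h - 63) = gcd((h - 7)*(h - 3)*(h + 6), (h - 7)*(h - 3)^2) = h^2 - 10*h + 21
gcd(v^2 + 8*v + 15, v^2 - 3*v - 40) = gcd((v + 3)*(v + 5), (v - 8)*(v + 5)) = v + 5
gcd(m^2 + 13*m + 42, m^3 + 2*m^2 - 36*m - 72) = m + 6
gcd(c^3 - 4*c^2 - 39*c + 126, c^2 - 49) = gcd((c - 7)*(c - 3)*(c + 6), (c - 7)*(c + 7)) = c - 7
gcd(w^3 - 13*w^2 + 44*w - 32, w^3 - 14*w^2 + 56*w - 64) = w^2 - 12*w + 32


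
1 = 1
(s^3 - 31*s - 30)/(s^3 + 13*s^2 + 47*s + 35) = (s - 6)/(s + 7)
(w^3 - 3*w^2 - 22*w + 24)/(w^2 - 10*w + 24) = (w^2 + 3*w - 4)/(w - 4)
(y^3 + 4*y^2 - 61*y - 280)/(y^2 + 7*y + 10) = (y^2 - y - 56)/(y + 2)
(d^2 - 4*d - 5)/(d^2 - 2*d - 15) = (d + 1)/(d + 3)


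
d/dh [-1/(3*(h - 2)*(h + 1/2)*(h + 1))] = 2*(6*h^2 - 2*h - 5)/(3*(4*h^6 - 4*h^5 - 19*h^4 + 2*h^3 + 29*h^2 + 20*h + 4))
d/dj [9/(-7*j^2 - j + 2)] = 9*(14*j + 1)/(7*j^2 + j - 2)^2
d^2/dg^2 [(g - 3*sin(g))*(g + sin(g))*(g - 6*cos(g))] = 2*g^2*sin(g) + 6*g^2*cos(g) + 24*g*sin(g) - 24*g*sin(2*g) - 8*g*cos(g) - 6*g*cos(2*g) + 6*g - 4*sin(g) - 6*sin(2*g) - 33*cos(g)/2 + 24*cos(2*g) + 81*cos(3*g)/2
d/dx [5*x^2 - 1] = 10*x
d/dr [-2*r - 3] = -2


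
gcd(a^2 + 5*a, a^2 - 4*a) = a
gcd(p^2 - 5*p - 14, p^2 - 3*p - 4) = 1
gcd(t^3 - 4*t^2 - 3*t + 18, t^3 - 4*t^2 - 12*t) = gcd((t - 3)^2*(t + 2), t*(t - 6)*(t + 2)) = t + 2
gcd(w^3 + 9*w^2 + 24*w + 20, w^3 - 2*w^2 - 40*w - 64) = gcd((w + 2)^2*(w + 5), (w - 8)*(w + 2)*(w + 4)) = w + 2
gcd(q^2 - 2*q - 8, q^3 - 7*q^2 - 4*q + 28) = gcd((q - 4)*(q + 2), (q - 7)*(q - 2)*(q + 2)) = q + 2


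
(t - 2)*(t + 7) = t^2 + 5*t - 14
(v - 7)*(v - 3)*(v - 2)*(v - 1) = v^4 - 13*v^3 + 53*v^2 - 83*v + 42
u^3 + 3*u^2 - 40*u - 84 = (u - 6)*(u + 2)*(u + 7)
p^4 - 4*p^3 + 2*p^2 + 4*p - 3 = (p - 3)*(p - 1)^2*(p + 1)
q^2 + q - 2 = (q - 1)*(q + 2)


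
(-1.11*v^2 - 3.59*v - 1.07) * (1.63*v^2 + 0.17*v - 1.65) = -1.8093*v^4 - 6.0404*v^3 - 0.5229*v^2 + 5.7416*v + 1.7655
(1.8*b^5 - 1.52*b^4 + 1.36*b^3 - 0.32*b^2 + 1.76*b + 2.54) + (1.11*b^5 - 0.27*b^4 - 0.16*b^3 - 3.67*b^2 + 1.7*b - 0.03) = 2.91*b^5 - 1.79*b^4 + 1.2*b^3 - 3.99*b^2 + 3.46*b + 2.51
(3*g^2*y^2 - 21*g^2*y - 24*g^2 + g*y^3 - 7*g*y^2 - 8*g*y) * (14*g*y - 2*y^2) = 42*g^3*y^3 - 294*g^3*y^2 - 336*g^3*y + 8*g^2*y^4 - 56*g^2*y^3 - 64*g^2*y^2 - 2*g*y^5 + 14*g*y^4 + 16*g*y^3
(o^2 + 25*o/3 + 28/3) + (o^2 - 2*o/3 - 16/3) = 2*o^2 + 23*o/3 + 4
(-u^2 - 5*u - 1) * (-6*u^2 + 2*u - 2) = 6*u^4 + 28*u^3 - 2*u^2 + 8*u + 2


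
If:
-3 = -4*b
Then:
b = 3/4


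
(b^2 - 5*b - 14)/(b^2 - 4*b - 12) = (b - 7)/(b - 6)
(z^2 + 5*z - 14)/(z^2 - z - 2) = (z + 7)/(z + 1)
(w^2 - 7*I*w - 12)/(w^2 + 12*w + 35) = (w^2 - 7*I*w - 12)/(w^2 + 12*w + 35)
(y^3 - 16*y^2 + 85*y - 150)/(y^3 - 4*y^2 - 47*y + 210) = (y - 5)/(y + 7)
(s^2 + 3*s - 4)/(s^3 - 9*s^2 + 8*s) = (s + 4)/(s*(s - 8))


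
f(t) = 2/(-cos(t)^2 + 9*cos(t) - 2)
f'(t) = 2*(-2*sin(t)*cos(t) + 9*sin(t))/(-cos(t)^2 + 9*cos(t) - 2)^2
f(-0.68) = 0.46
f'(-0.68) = -0.49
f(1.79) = -0.50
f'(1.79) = 1.15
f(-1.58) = -0.96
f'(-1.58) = -4.16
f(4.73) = -1.09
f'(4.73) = -5.28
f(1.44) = -2.37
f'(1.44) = 24.37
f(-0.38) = 0.36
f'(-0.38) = -0.18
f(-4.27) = -0.33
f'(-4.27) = 0.49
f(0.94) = 0.68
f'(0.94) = 1.44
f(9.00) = -0.18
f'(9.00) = 0.07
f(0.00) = 0.33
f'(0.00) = 0.00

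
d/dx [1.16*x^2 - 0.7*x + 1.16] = 2.32*x - 0.7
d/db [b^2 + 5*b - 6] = 2*b + 5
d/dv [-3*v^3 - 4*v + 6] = -9*v^2 - 4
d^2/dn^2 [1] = 0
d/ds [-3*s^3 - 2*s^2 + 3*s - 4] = -9*s^2 - 4*s + 3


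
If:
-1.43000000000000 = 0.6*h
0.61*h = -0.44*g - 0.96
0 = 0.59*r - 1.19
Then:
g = 1.12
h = -2.38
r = 2.02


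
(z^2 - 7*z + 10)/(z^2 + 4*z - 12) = (z - 5)/(z + 6)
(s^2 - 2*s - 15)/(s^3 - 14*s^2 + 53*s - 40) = (s + 3)/(s^2 - 9*s + 8)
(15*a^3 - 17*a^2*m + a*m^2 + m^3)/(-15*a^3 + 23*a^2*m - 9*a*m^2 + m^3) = (-5*a - m)/(5*a - m)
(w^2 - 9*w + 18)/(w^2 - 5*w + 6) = (w - 6)/(w - 2)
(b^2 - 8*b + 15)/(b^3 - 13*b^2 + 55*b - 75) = 1/(b - 5)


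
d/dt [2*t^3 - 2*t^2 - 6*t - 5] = 6*t^2 - 4*t - 6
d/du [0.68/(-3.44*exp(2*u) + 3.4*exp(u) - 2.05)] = (4.6784*exp(u) - 2.312)*exp(u)/(3.44*exp(2*u) - 3.4*exp(u) + 2.05)^2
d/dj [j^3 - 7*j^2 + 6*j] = 3*j^2 - 14*j + 6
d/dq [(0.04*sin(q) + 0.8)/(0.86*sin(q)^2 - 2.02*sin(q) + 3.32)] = (-0.0344*sin(q)^2 - 1.376*sin(q) + 1.7488)*cos(q)/(0.7396*sin(q)^4 - 3.4744*sin(q)^3 + 9.7908*sin(q)^2 - 13.4128*sin(q) + 11.0224)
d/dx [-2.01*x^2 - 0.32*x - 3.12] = -4.02*x - 0.32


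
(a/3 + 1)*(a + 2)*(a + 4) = a^3/3 + 3*a^2 + 26*a/3 + 8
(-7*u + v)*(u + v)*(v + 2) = -7*u^2*v - 14*u^2 - 6*u*v^2 - 12*u*v + v^3 + 2*v^2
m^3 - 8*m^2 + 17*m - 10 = (m - 5)*(m - 2)*(m - 1)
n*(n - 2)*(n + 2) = n^3 - 4*n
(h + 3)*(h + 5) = h^2 + 8*h + 15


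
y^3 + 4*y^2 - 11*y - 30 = (y - 3)*(y + 2)*(y + 5)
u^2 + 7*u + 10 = (u + 2)*(u + 5)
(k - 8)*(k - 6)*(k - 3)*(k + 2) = k^4 - 15*k^3 + 56*k^2 + 36*k - 288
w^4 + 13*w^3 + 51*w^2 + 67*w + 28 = (w + 1)^2*(w + 4)*(w + 7)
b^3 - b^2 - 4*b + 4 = (b - 2)*(b - 1)*(b + 2)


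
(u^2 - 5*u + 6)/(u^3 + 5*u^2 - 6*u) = (u^2 - 5*u + 6)/(u*(u^2 + 5*u - 6))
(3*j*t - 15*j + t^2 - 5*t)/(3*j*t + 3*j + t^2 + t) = (t - 5)/(t + 1)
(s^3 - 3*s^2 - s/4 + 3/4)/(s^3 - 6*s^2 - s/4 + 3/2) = (s - 3)/(s - 6)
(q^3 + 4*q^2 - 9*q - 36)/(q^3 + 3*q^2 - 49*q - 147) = (q^2 + q - 12)/(q^2 - 49)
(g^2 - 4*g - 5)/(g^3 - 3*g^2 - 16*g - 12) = (g - 5)/(g^2 - 4*g - 12)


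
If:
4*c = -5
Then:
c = -5/4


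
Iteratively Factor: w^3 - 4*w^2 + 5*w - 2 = (w - 1)*(w^2 - 3*w + 2) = (w - 1)^2*(w - 2)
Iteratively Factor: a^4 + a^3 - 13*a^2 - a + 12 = (a + 1)*(a^3 - 13*a + 12) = (a + 1)*(a + 4)*(a^2 - 4*a + 3) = (a - 3)*(a + 1)*(a + 4)*(a - 1)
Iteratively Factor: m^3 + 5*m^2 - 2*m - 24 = (m + 4)*(m^2 + m - 6) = (m - 2)*(m + 4)*(m + 3)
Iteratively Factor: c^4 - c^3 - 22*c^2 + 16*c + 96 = (c + 2)*(c^3 - 3*c^2 - 16*c + 48) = (c - 4)*(c + 2)*(c^2 + c - 12) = (c - 4)*(c + 2)*(c + 4)*(c - 3)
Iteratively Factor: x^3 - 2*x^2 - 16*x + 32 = (x + 4)*(x^2 - 6*x + 8) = (x - 4)*(x + 4)*(x - 2)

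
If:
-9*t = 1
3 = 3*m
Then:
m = 1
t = -1/9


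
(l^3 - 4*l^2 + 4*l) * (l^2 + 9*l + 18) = l^5 + 5*l^4 - 14*l^3 - 36*l^2 + 72*l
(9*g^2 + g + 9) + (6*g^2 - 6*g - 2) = 15*g^2 - 5*g + 7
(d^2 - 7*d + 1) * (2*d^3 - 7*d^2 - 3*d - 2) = 2*d^5 - 21*d^4 + 48*d^3 + 12*d^2 + 11*d - 2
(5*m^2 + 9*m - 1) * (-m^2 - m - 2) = -5*m^4 - 14*m^3 - 18*m^2 - 17*m + 2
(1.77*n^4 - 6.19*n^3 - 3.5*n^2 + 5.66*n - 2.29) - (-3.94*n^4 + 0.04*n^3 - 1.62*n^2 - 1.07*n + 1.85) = 5.71*n^4 - 6.23*n^3 - 1.88*n^2 + 6.73*n - 4.14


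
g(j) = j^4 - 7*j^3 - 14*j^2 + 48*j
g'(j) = 4*j^3 - 21*j^2 - 28*j + 48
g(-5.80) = 1748.07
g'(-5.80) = -1276.49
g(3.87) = -205.33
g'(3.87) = -143.03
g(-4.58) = 599.00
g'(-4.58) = -648.55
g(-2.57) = -53.38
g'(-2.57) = -86.64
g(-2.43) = -64.00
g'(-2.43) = -65.36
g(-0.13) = -6.46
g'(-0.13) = 51.28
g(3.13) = -105.59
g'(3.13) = -122.72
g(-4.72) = 693.95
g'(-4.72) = -708.30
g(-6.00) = 2016.00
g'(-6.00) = -1404.00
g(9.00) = 756.00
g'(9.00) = 1011.00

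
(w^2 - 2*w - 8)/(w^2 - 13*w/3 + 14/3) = 3*(w^2 - 2*w - 8)/(3*w^2 - 13*w + 14)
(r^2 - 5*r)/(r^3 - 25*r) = 1/(r + 5)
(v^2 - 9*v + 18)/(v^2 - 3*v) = (v - 6)/v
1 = 1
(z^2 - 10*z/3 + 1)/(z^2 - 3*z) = (z - 1/3)/z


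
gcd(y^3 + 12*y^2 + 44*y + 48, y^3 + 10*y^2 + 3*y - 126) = y + 6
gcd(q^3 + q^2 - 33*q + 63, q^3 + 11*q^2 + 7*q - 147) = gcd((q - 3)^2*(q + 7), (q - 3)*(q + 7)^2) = q^2 + 4*q - 21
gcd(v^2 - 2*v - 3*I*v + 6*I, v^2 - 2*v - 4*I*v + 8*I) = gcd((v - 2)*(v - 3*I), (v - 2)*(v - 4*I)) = v - 2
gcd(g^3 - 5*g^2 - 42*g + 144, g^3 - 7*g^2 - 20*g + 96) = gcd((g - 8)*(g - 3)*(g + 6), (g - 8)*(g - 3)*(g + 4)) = g^2 - 11*g + 24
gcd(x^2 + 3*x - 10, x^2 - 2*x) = x - 2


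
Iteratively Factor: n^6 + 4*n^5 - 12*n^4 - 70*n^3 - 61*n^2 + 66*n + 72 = (n + 3)*(n^5 + n^4 - 15*n^3 - 25*n^2 + 14*n + 24) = (n + 1)*(n + 3)*(n^4 - 15*n^2 - 10*n + 24) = (n - 4)*(n + 1)*(n + 3)*(n^3 + 4*n^2 + n - 6) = (n - 4)*(n + 1)*(n + 3)^2*(n^2 + n - 2) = (n - 4)*(n + 1)*(n + 2)*(n + 3)^2*(n - 1)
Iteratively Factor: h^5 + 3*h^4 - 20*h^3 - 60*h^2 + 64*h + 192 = (h - 2)*(h^4 + 5*h^3 - 10*h^2 - 80*h - 96) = (h - 4)*(h - 2)*(h^3 + 9*h^2 + 26*h + 24) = (h - 4)*(h - 2)*(h + 4)*(h^2 + 5*h + 6) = (h - 4)*(h - 2)*(h + 2)*(h + 4)*(h + 3)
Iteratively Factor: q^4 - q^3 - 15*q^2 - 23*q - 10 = (q + 1)*(q^3 - 2*q^2 - 13*q - 10) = (q - 5)*(q + 1)*(q^2 + 3*q + 2) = (q - 5)*(q + 1)*(q + 2)*(q + 1)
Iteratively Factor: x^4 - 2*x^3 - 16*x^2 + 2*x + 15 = (x - 1)*(x^3 - x^2 - 17*x - 15) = (x - 5)*(x - 1)*(x^2 + 4*x + 3) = (x - 5)*(x - 1)*(x + 3)*(x + 1)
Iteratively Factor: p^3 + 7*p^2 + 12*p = (p + 4)*(p^2 + 3*p) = (p + 3)*(p + 4)*(p)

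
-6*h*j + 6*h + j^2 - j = (-6*h + j)*(j - 1)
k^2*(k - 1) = k^3 - k^2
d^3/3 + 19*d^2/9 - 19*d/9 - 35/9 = (d/3 + 1/3)*(d - 5/3)*(d + 7)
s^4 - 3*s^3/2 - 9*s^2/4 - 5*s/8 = s*(s - 5/2)*(s + 1/2)^2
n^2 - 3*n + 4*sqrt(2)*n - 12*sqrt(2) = (n - 3)*(n + 4*sqrt(2))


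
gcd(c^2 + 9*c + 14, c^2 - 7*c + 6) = 1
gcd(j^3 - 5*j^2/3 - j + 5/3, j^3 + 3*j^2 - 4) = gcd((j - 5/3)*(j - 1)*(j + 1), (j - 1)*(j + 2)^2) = j - 1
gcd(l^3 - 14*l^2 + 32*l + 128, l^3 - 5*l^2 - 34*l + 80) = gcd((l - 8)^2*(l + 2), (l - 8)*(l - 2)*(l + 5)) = l - 8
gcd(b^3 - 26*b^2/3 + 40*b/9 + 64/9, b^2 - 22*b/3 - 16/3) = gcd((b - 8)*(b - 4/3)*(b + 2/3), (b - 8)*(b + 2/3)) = b^2 - 22*b/3 - 16/3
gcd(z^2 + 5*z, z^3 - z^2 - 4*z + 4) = 1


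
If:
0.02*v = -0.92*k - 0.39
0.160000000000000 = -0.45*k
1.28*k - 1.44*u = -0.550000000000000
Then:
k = -0.36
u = 0.07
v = -3.14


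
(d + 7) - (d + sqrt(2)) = 7 - sqrt(2)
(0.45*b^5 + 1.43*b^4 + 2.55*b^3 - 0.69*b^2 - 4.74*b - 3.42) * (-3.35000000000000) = -1.5075*b^5 - 4.7905*b^4 - 8.5425*b^3 + 2.3115*b^2 + 15.879*b + 11.457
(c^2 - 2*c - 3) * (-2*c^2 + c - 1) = -2*c^4 + 5*c^3 + 3*c^2 - c + 3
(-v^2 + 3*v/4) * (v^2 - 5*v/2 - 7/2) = -v^4 + 13*v^3/4 + 13*v^2/8 - 21*v/8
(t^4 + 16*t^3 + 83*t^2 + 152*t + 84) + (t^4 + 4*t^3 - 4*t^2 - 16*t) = 2*t^4 + 20*t^3 + 79*t^2 + 136*t + 84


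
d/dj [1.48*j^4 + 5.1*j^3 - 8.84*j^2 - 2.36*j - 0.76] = 5.92*j^3 + 15.3*j^2 - 17.68*j - 2.36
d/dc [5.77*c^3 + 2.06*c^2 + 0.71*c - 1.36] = 17.31*c^2 + 4.12*c + 0.71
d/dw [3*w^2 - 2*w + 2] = 6*w - 2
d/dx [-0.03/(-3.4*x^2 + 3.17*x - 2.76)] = (0.0951 - 0.204*x)/(3.4*x^2 - 3.17*x + 2.76)^2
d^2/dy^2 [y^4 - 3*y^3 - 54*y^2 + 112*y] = 12*y^2 - 18*y - 108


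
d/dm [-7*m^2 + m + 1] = 1 - 14*m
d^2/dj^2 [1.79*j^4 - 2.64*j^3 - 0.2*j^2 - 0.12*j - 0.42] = 21.48*j^2 - 15.84*j - 0.4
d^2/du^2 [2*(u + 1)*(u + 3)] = 4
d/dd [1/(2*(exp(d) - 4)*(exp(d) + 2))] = (1 - exp(d))*exp(d)/(exp(4*d) - 4*exp(3*d) - 12*exp(2*d) + 32*exp(d) + 64)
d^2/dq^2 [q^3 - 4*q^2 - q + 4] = 6*q - 8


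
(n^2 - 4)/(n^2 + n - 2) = (n - 2)/(n - 1)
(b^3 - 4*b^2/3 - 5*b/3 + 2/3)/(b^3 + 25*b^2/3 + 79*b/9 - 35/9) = 3*(b^2 - b - 2)/(3*b^2 + 26*b + 35)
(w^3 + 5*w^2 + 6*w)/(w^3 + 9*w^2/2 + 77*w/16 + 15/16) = 16*w*(w + 2)/(16*w^2 + 24*w + 5)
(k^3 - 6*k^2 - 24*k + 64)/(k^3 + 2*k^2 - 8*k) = (k - 8)/k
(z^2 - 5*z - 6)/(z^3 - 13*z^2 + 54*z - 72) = (z + 1)/(z^2 - 7*z + 12)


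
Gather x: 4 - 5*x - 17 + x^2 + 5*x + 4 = x^2 - 9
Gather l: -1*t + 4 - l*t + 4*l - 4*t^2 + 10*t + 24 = l*(4 - t) - 4*t^2 + 9*t + 28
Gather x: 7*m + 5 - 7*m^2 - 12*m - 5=-7*m^2 - 5*m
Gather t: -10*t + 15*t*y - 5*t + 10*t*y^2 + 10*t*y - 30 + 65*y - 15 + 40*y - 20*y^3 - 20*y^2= t*(10*y^2 + 25*y - 15) - 20*y^3 - 20*y^2 + 105*y - 45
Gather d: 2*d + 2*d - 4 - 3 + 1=4*d - 6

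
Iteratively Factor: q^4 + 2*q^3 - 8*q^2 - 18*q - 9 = (q + 1)*(q^3 + q^2 - 9*q - 9) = (q + 1)^2*(q^2 - 9) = (q - 3)*(q + 1)^2*(q + 3)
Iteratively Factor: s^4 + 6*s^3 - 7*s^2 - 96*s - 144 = (s + 3)*(s^3 + 3*s^2 - 16*s - 48) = (s + 3)^2*(s^2 - 16) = (s - 4)*(s + 3)^2*(s + 4)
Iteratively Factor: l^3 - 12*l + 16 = (l + 4)*(l^2 - 4*l + 4) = (l - 2)*(l + 4)*(l - 2)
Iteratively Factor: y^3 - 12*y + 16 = (y + 4)*(y^2 - 4*y + 4) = (y - 2)*(y + 4)*(y - 2)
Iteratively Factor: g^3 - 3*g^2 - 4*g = (g + 1)*(g^2 - 4*g) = g*(g + 1)*(g - 4)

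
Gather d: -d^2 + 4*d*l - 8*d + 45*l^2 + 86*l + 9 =-d^2 + d*(4*l - 8) + 45*l^2 + 86*l + 9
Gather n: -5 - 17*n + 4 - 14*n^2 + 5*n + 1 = -14*n^2 - 12*n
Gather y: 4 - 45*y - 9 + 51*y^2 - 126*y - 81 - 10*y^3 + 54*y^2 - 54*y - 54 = -10*y^3 + 105*y^2 - 225*y - 140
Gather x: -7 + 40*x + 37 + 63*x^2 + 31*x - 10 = 63*x^2 + 71*x + 20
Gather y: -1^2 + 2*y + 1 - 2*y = 0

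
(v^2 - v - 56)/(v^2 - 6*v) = (v^2 - v - 56)/(v*(v - 6))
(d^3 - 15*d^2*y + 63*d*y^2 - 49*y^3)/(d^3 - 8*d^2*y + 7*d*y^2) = (d - 7*y)/d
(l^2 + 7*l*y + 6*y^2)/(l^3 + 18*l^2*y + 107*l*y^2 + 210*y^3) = (l + y)/(l^2 + 12*l*y + 35*y^2)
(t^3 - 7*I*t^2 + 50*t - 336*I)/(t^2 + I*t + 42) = t - 8*I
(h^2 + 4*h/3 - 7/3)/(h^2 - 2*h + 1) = (h + 7/3)/(h - 1)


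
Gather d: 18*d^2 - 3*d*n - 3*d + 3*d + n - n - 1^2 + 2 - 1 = 18*d^2 - 3*d*n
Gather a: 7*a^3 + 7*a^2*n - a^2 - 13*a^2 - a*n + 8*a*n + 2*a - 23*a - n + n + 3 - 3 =7*a^3 + a^2*(7*n - 14) + a*(7*n - 21)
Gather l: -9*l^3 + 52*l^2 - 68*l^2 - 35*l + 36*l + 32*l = -9*l^3 - 16*l^2 + 33*l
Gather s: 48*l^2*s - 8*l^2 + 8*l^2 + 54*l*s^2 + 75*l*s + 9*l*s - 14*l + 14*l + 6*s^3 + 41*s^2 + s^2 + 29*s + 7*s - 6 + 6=6*s^3 + s^2*(54*l + 42) + s*(48*l^2 + 84*l + 36)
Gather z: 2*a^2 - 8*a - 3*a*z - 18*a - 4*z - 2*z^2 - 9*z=2*a^2 - 26*a - 2*z^2 + z*(-3*a - 13)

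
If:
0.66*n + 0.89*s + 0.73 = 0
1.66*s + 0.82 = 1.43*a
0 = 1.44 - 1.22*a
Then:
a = 1.18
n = -1.81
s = 0.52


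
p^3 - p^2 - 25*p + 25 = (p - 5)*(p - 1)*(p + 5)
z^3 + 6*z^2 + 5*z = z*(z + 1)*(z + 5)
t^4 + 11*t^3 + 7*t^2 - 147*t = t*(t - 3)*(t + 7)^2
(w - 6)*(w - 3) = w^2 - 9*w + 18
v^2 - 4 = (v - 2)*(v + 2)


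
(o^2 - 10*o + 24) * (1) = o^2 - 10*o + 24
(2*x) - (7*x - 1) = 1 - 5*x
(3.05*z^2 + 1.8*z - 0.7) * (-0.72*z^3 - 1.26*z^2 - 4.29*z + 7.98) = -2.196*z^5 - 5.139*z^4 - 14.8485*z^3 + 17.499*z^2 + 17.367*z - 5.586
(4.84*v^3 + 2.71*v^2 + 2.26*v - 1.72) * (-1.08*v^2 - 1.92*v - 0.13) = -5.2272*v^5 - 12.2196*v^4 - 8.2732*v^3 - 2.8339*v^2 + 3.0086*v + 0.2236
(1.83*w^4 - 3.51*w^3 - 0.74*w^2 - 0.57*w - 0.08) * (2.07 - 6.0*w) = -10.98*w^5 + 24.8481*w^4 - 2.8257*w^3 + 1.8882*w^2 - 0.6999*w - 0.1656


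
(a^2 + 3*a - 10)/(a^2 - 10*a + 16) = (a + 5)/(a - 8)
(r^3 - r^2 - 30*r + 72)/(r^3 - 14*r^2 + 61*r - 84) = (r + 6)/(r - 7)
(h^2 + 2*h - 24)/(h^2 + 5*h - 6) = (h - 4)/(h - 1)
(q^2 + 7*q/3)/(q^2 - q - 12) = q*(3*q + 7)/(3*(q^2 - q - 12))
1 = 1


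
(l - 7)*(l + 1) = l^2 - 6*l - 7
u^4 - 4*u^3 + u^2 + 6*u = u*(u - 3)*(u - 2)*(u + 1)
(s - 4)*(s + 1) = s^2 - 3*s - 4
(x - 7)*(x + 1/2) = x^2 - 13*x/2 - 7/2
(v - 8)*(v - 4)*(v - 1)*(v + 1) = v^4 - 12*v^3 + 31*v^2 + 12*v - 32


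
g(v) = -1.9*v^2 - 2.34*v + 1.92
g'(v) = -3.8*v - 2.34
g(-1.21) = 1.97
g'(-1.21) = 2.26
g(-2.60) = -4.84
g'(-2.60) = 7.54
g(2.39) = -14.53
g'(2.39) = -11.42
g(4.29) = -43.09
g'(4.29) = -18.64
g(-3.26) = -10.64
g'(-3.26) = 10.05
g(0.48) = 0.36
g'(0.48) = -4.16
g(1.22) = -3.76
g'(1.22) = -6.98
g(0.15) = 1.53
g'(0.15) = -2.91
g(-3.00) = -8.16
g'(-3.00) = 9.06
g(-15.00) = -390.48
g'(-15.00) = 54.66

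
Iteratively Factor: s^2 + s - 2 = (s + 2)*(s - 1)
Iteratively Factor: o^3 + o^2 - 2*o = (o - 1)*(o^2 + 2*o) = o*(o - 1)*(o + 2)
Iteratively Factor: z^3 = (z)*(z^2) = z^2*(z)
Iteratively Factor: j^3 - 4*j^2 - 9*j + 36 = (j + 3)*(j^2 - 7*j + 12) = (j - 3)*(j + 3)*(j - 4)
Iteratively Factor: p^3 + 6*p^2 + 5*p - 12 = (p + 3)*(p^2 + 3*p - 4) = (p + 3)*(p + 4)*(p - 1)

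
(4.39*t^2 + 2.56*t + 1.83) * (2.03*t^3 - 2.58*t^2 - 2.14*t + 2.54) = 8.9117*t^5 - 6.1294*t^4 - 12.2845*t^3 + 0.950799999999998*t^2 + 2.5862*t + 4.6482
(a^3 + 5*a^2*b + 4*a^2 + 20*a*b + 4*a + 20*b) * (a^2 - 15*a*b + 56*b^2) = a^5 - 10*a^4*b + 4*a^4 - 19*a^3*b^2 - 40*a^3*b + 4*a^3 + 280*a^2*b^3 - 76*a^2*b^2 - 40*a^2*b + 1120*a*b^3 - 76*a*b^2 + 1120*b^3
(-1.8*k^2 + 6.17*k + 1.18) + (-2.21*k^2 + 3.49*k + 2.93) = -4.01*k^2 + 9.66*k + 4.11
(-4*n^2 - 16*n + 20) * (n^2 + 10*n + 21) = -4*n^4 - 56*n^3 - 224*n^2 - 136*n + 420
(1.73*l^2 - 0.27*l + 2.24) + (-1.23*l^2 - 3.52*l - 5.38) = 0.5*l^2 - 3.79*l - 3.14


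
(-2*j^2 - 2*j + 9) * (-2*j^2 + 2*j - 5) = 4*j^4 - 12*j^2 + 28*j - 45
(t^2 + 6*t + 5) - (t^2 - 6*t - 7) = 12*t + 12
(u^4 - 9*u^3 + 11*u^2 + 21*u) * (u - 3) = u^5 - 12*u^4 + 38*u^3 - 12*u^2 - 63*u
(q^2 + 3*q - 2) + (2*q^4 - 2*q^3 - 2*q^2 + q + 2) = 2*q^4 - 2*q^3 - q^2 + 4*q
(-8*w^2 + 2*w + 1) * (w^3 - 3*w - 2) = -8*w^5 + 2*w^4 + 25*w^3 + 10*w^2 - 7*w - 2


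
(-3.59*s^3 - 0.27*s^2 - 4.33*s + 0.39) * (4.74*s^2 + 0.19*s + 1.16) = -17.0166*s^5 - 1.9619*s^4 - 24.7399*s^3 + 0.7127*s^2 - 4.9487*s + 0.4524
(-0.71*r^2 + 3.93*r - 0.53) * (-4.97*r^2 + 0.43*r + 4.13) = 3.5287*r^4 - 19.8374*r^3 + 1.3917*r^2 + 16.003*r - 2.1889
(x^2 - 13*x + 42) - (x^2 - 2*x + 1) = 41 - 11*x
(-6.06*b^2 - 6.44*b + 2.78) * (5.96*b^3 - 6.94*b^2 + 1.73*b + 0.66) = -36.1176*b^5 + 3.67399999999999*b^4 + 50.7786*b^3 - 34.434*b^2 + 0.558999999999998*b + 1.8348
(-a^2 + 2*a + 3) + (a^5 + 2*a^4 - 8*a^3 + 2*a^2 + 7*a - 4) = a^5 + 2*a^4 - 8*a^3 + a^2 + 9*a - 1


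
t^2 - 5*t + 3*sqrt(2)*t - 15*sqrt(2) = (t - 5)*(t + 3*sqrt(2))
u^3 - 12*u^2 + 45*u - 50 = (u - 5)^2*(u - 2)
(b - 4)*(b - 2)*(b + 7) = b^3 + b^2 - 34*b + 56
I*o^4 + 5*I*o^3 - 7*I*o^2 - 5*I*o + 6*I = (o - 1)*(o + 1)*(o + 6)*(I*o - I)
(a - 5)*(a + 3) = a^2 - 2*a - 15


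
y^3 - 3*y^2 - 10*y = y*(y - 5)*(y + 2)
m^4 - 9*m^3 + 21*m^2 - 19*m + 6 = (m - 6)*(m - 1)^3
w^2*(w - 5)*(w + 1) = w^4 - 4*w^3 - 5*w^2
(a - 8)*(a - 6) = a^2 - 14*a + 48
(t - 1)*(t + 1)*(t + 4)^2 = t^4 + 8*t^3 + 15*t^2 - 8*t - 16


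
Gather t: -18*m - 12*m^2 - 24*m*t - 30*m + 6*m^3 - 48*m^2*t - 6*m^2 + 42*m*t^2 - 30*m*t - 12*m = 6*m^3 - 18*m^2 + 42*m*t^2 - 60*m + t*(-48*m^2 - 54*m)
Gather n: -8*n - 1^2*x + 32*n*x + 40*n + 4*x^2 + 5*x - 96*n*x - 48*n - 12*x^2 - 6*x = n*(-64*x - 16) - 8*x^2 - 2*x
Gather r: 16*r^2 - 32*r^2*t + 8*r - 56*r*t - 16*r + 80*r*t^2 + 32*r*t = r^2*(16 - 32*t) + r*(80*t^2 - 24*t - 8)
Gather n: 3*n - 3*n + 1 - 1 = 0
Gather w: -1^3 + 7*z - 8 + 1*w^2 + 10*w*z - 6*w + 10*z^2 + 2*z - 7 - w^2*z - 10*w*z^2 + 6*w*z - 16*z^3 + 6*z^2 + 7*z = w^2*(1 - z) + w*(-10*z^2 + 16*z - 6) - 16*z^3 + 16*z^2 + 16*z - 16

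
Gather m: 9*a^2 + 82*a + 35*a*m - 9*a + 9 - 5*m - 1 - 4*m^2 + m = 9*a^2 + 73*a - 4*m^2 + m*(35*a - 4) + 8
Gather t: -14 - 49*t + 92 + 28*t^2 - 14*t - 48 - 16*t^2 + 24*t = 12*t^2 - 39*t + 30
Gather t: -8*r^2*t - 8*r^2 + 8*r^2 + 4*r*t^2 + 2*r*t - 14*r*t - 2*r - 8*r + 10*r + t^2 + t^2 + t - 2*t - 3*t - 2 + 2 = t^2*(4*r + 2) + t*(-8*r^2 - 12*r - 4)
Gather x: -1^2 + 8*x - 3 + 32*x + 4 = 40*x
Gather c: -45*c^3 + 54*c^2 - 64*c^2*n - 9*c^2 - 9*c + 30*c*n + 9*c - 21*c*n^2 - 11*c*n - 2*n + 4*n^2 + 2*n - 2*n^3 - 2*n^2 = -45*c^3 + c^2*(45 - 64*n) + c*(-21*n^2 + 19*n) - 2*n^3 + 2*n^2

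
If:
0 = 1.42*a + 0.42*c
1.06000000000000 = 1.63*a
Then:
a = 0.65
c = -2.20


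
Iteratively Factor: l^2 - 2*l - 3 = (l + 1)*(l - 3)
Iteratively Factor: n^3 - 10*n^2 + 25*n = (n - 5)*(n^2 - 5*n) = n*(n - 5)*(n - 5)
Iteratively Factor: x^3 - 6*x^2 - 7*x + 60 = (x - 4)*(x^2 - 2*x - 15) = (x - 4)*(x + 3)*(x - 5)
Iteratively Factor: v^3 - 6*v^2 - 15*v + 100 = (v - 5)*(v^2 - v - 20) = (v - 5)^2*(v + 4)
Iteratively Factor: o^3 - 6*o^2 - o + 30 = (o - 5)*(o^2 - o - 6) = (o - 5)*(o - 3)*(o + 2)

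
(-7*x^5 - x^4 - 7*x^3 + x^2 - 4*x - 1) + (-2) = -7*x^5 - x^4 - 7*x^3 + x^2 - 4*x - 3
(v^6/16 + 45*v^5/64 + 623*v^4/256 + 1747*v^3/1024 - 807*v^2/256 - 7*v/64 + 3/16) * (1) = v^6/16 + 45*v^5/64 + 623*v^4/256 + 1747*v^3/1024 - 807*v^2/256 - 7*v/64 + 3/16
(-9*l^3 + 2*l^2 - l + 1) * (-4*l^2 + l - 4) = 36*l^5 - 17*l^4 + 42*l^3 - 13*l^2 + 5*l - 4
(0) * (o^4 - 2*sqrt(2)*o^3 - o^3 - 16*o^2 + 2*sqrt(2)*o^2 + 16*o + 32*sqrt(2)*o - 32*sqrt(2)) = 0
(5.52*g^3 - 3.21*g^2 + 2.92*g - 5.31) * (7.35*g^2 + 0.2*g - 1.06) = 40.572*g^5 - 22.4895*g^4 + 14.9688*g^3 - 35.0419*g^2 - 4.1572*g + 5.6286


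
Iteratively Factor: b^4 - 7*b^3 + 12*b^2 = (b)*(b^3 - 7*b^2 + 12*b) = b^2*(b^2 - 7*b + 12) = b^2*(b - 4)*(b - 3)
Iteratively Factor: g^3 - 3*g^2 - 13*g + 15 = (g - 5)*(g^2 + 2*g - 3) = (g - 5)*(g - 1)*(g + 3)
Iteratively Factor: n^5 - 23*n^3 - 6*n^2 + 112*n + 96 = (n + 4)*(n^4 - 4*n^3 - 7*n^2 + 22*n + 24) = (n + 1)*(n + 4)*(n^3 - 5*n^2 - 2*n + 24) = (n - 3)*(n + 1)*(n + 4)*(n^2 - 2*n - 8) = (n - 4)*(n - 3)*(n + 1)*(n + 4)*(n + 2)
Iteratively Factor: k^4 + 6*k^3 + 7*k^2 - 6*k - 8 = (k + 4)*(k^3 + 2*k^2 - k - 2) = (k - 1)*(k + 4)*(k^2 + 3*k + 2) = (k - 1)*(k + 2)*(k + 4)*(k + 1)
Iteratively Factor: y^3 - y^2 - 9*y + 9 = (y - 3)*(y^2 + 2*y - 3) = (y - 3)*(y + 3)*(y - 1)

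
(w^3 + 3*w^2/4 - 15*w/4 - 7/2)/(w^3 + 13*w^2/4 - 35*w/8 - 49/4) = 2*(w + 1)/(2*w + 7)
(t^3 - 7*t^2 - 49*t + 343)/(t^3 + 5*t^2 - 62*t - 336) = (t^2 - 14*t + 49)/(t^2 - 2*t - 48)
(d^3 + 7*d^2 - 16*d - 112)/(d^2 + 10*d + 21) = (d^2 - 16)/(d + 3)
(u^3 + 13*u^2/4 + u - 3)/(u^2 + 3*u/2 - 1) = (4*u^2 + 5*u - 6)/(2*(2*u - 1))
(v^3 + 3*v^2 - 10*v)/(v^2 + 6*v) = (v^2 + 3*v - 10)/(v + 6)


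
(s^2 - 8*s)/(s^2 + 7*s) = (s - 8)/(s + 7)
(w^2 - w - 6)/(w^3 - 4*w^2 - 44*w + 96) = (w^2 - w - 6)/(w^3 - 4*w^2 - 44*w + 96)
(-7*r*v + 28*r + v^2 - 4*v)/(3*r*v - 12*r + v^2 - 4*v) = (-7*r + v)/(3*r + v)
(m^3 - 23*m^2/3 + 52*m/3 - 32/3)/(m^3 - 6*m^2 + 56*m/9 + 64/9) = 3*(m - 1)/(3*m + 2)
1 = 1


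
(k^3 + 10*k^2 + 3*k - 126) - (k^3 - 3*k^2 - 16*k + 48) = 13*k^2 + 19*k - 174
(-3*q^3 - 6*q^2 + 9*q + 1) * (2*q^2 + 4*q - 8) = -6*q^5 - 24*q^4 + 18*q^3 + 86*q^2 - 68*q - 8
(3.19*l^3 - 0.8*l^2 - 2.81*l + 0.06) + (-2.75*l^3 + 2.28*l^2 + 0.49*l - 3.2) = 0.44*l^3 + 1.48*l^2 - 2.32*l - 3.14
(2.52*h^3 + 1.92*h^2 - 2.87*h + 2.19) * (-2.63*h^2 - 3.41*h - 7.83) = -6.6276*h^5 - 13.6428*h^4 - 18.7307*h^3 - 11.0066*h^2 + 15.0042*h - 17.1477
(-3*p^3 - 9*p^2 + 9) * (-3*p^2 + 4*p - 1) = 9*p^5 + 15*p^4 - 33*p^3 - 18*p^2 + 36*p - 9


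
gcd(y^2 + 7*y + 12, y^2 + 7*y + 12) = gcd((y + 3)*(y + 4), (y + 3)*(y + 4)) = y^2 + 7*y + 12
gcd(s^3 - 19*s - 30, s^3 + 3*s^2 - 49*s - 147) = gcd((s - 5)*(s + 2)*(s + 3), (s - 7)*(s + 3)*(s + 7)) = s + 3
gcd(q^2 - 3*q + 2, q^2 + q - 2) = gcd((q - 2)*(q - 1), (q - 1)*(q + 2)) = q - 1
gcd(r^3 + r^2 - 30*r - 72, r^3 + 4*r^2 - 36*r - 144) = r^2 - 2*r - 24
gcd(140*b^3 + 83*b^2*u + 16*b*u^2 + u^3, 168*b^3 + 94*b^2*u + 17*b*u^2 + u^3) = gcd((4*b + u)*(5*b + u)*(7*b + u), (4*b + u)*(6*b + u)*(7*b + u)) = 28*b^2 + 11*b*u + u^2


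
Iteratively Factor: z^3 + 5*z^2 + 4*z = (z)*(z^2 + 5*z + 4) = z*(z + 4)*(z + 1)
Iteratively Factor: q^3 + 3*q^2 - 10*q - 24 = (q + 2)*(q^2 + q - 12) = (q - 3)*(q + 2)*(q + 4)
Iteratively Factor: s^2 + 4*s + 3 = (s + 3)*(s + 1)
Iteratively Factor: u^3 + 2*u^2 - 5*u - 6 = (u - 2)*(u^2 + 4*u + 3) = (u - 2)*(u + 3)*(u + 1)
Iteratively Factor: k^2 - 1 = (k - 1)*(k + 1)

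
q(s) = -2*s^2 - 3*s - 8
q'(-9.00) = 33.00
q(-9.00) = -143.00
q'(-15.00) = 57.00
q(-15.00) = -413.00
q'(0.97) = -6.88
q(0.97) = -12.79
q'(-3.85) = 12.40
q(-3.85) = -26.10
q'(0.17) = -3.68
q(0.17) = -8.57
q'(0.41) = -4.64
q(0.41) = -9.57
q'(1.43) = -8.72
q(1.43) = -16.38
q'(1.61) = -9.44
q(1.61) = -18.01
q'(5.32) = -24.28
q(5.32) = -80.56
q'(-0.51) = -0.96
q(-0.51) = -6.99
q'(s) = -4*s - 3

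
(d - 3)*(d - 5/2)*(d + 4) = d^3 - 3*d^2/2 - 29*d/2 + 30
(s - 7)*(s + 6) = s^2 - s - 42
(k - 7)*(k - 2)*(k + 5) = k^3 - 4*k^2 - 31*k + 70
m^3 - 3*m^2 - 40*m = m*(m - 8)*(m + 5)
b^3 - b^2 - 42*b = b*(b - 7)*(b + 6)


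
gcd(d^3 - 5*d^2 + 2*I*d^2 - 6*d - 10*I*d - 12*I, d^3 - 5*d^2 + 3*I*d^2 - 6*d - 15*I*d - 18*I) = d^2 - 5*d - 6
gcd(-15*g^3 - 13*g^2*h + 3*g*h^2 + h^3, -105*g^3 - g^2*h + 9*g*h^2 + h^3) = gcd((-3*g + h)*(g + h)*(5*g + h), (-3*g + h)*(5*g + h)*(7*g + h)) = 15*g^2 - 2*g*h - h^2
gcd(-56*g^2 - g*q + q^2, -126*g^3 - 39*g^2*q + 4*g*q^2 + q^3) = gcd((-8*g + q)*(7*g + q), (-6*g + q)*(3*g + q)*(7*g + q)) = 7*g + q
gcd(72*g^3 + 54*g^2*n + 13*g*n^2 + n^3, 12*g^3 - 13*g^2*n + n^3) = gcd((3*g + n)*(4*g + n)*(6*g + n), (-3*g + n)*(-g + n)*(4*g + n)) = 4*g + n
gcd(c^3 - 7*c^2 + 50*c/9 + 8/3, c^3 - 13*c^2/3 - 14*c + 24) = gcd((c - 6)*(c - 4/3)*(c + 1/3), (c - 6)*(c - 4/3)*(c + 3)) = c^2 - 22*c/3 + 8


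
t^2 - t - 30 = (t - 6)*(t + 5)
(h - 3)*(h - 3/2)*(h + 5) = h^3 + h^2/2 - 18*h + 45/2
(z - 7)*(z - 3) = z^2 - 10*z + 21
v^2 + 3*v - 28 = (v - 4)*(v + 7)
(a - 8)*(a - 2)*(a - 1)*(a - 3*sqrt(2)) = a^4 - 11*a^3 - 3*sqrt(2)*a^3 + 26*a^2 + 33*sqrt(2)*a^2 - 78*sqrt(2)*a - 16*a + 48*sqrt(2)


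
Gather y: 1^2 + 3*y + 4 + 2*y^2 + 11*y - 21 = 2*y^2 + 14*y - 16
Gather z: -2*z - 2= -2*z - 2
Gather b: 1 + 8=9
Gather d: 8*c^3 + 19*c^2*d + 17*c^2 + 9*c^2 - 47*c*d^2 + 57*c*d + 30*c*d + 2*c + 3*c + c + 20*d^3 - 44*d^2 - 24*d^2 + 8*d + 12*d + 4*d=8*c^3 + 26*c^2 + 6*c + 20*d^3 + d^2*(-47*c - 68) + d*(19*c^2 + 87*c + 24)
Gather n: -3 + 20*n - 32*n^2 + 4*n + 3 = -32*n^2 + 24*n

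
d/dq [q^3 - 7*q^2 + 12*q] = 3*q^2 - 14*q + 12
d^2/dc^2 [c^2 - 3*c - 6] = 2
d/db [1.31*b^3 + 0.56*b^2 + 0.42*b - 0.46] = 3.93*b^2 + 1.12*b + 0.42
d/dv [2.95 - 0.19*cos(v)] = 0.19*sin(v)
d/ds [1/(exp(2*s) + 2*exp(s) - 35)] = -2*(exp(s) + 1)*exp(s)/(exp(2*s) + 2*exp(s) - 35)^2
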